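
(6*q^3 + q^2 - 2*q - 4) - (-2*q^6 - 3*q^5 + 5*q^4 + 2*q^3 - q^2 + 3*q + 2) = 2*q^6 + 3*q^5 - 5*q^4 + 4*q^3 + 2*q^2 - 5*q - 6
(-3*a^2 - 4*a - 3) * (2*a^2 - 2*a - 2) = -6*a^4 - 2*a^3 + 8*a^2 + 14*a + 6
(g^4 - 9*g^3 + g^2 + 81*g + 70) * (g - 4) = g^5 - 13*g^4 + 37*g^3 + 77*g^2 - 254*g - 280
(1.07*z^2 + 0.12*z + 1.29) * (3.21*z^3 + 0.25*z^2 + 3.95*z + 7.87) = 3.4347*z^5 + 0.6527*z^4 + 8.3974*z^3 + 9.2174*z^2 + 6.0399*z + 10.1523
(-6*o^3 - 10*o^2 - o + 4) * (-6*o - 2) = 36*o^4 + 72*o^3 + 26*o^2 - 22*o - 8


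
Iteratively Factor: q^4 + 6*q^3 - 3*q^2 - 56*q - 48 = (q + 4)*(q^3 + 2*q^2 - 11*q - 12) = (q + 4)^2*(q^2 - 2*q - 3) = (q + 1)*(q + 4)^2*(q - 3)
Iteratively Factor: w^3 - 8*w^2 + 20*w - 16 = (w - 2)*(w^2 - 6*w + 8) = (w - 2)^2*(w - 4)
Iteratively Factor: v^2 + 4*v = (v)*(v + 4)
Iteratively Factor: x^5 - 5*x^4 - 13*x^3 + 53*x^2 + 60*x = (x)*(x^4 - 5*x^3 - 13*x^2 + 53*x + 60) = x*(x + 3)*(x^3 - 8*x^2 + 11*x + 20) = x*(x - 4)*(x + 3)*(x^2 - 4*x - 5) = x*(x - 4)*(x + 1)*(x + 3)*(x - 5)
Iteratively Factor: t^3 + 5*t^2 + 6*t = (t)*(t^2 + 5*t + 6) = t*(t + 3)*(t + 2)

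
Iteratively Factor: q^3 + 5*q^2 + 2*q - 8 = (q - 1)*(q^2 + 6*q + 8) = (q - 1)*(q + 2)*(q + 4)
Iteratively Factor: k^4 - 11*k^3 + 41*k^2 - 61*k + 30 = (k - 2)*(k^3 - 9*k^2 + 23*k - 15) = (k - 3)*(k - 2)*(k^2 - 6*k + 5) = (k - 3)*(k - 2)*(k - 1)*(k - 5)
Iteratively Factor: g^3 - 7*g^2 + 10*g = (g)*(g^2 - 7*g + 10) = g*(g - 5)*(g - 2)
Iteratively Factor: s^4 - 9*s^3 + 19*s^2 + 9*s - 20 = (s - 5)*(s^3 - 4*s^2 - s + 4) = (s - 5)*(s - 1)*(s^2 - 3*s - 4) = (s - 5)*(s - 1)*(s + 1)*(s - 4)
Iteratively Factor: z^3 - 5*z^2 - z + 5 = (z - 1)*(z^2 - 4*z - 5) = (z - 1)*(z + 1)*(z - 5)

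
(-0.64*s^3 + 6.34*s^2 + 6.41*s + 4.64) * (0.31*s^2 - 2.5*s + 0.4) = -0.1984*s^5 + 3.5654*s^4 - 14.1189*s^3 - 12.0506*s^2 - 9.036*s + 1.856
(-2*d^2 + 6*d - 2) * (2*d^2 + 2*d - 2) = -4*d^4 + 8*d^3 + 12*d^2 - 16*d + 4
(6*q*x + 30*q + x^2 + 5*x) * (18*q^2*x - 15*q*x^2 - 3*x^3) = 108*q^3*x^2 + 540*q^3*x - 72*q^2*x^3 - 360*q^2*x^2 - 33*q*x^4 - 165*q*x^3 - 3*x^5 - 15*x^4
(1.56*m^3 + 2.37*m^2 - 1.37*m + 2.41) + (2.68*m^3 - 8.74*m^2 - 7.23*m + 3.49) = 4.24*m^3 - 6.37*m^2 - 8.6*m + 5.9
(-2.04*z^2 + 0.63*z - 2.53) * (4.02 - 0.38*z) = 0.7752*z^3 - 8.4402*z^2 + 3.494*z - 10.1706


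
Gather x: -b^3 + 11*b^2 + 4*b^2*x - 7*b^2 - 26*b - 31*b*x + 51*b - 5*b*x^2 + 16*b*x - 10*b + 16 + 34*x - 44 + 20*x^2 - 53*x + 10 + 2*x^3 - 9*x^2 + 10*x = -b^3 + 4*b^2 + 15*b + 2*x^3 + x^2*(11 - 5*b) + x*(4*b^2 - 15*b - 9) - 18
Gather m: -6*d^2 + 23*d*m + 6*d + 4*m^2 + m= -6*d^2 + 6*d + 4*m^2 + m*(23*d + 1)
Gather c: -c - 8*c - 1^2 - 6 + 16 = 9 - 9*c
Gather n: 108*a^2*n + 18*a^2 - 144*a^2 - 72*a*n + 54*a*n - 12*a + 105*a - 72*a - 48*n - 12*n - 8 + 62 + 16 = -126*a^2 + 21*a + n*(108*a^2 - 18*a - 60) + 70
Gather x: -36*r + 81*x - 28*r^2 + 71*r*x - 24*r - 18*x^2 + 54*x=-28*r^2 - 60*r - 18*x^2 + x*(71*r + 135)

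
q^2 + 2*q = q*(q + 2)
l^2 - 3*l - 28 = (l - 7)*(l + 4)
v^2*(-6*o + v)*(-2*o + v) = 12*o^2*v^2 - 8*o*v^3 + v^4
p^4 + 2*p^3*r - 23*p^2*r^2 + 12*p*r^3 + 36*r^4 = (p - 3*r)*(p - 2*r)*(p + r)*(p + 6*r)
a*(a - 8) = a^2 - 8*a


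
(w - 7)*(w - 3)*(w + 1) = w^3 - 9*w^2 + 11*w + 21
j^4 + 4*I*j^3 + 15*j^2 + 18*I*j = j*(j - 3*I)*(j + I)*(j + 6*I)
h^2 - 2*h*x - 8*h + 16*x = (h - 8)*(h - 2*x)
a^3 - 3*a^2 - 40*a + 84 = (a - 7)*(a - 2)*(a + 6)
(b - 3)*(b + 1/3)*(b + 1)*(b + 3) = b^4 + 4*b^3/3 - 26*b^2/3 - 12*b - 3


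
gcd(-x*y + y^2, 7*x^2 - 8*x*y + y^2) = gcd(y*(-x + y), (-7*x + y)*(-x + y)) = x - y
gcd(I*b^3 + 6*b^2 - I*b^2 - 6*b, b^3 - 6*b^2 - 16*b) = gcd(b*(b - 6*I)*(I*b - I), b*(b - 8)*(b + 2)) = b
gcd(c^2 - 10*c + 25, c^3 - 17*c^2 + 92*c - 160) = c - 5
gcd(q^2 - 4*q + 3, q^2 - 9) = q - 3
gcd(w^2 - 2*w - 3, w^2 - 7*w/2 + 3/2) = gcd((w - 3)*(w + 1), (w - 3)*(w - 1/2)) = w - 3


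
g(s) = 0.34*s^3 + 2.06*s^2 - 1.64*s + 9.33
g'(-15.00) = 166.06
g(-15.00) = -650.07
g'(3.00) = 19.90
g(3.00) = 32.13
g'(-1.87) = -5.78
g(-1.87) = 17.38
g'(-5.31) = 5.24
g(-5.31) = 25.22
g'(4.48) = 37.29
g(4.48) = 73.90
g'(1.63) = 7.79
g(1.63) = 13.60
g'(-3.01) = -4.80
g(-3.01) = 23.66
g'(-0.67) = -3.94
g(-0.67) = 11.25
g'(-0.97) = -4.68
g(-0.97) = 12.55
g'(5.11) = 46.05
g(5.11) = 100.11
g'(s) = 1.02*s^2 + 4.12*s - 1.64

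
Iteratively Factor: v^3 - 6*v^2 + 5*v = (v)*(v^2 - 6*v + 5) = v*(v - 1)*(v - 5)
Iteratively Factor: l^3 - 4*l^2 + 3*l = (l - 3)*(l^2 - l) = l*(l - 3)*(l - 1)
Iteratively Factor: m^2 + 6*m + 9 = (m + 3)*(m + 3)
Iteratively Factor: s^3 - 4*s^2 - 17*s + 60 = (s - 3)*(s^2 - s - 20) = (s - 3)*(s + 4)*(s - 5)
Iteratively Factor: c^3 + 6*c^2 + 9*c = (c)*(c^2 + 6*c + 9) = c*(c + 3)*(c + 3)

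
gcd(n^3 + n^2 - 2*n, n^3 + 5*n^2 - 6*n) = n^2 - n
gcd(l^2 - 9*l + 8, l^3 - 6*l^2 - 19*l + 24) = l^2 - 9*l + 8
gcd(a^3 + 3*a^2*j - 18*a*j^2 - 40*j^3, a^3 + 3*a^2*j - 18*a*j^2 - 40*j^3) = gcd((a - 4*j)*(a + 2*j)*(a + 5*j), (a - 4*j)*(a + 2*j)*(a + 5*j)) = a^3 + 3*a^2*j - 18*a*j^2 - 40*j^3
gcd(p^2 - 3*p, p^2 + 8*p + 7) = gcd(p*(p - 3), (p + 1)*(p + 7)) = 1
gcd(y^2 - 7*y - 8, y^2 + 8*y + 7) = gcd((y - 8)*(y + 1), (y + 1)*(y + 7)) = y + 1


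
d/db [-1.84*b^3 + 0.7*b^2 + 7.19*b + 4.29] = -5.52*b^2 + 1.4*b + 7.19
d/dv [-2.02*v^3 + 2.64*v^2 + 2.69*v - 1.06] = -6.06*v^2 + 5.28*v + 2.69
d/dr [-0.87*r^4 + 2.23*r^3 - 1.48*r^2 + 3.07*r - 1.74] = -3.48*r^3 + 6.69*r^2 - 2.96*r + 3.07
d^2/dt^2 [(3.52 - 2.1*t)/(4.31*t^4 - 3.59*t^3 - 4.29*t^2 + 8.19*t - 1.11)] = (-468.11772*t^7 + 1827.64688*t^6 - 1563.35556*t^5 - 376.41444*t^4 + 962.680224*t^3 + 70.2221040000002*t^2 - 766.21446*t + 400.510188)/(80.062991*t^12 - 200.064597*t^11 - 72.431274*t^10 + 808.418944*t^9 - 750.101553*t^8 - 687.095712*t^7 + 1625.375799*t^6 - 607.88286*t^5 - 712.806021*t^4 + 770.083308*t^3 - 239.22054*t^2 + 30.272697*t - 1.367631)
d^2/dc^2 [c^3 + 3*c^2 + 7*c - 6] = 6*c + 6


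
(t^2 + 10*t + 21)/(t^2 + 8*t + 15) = (t + 7)/(t + 5)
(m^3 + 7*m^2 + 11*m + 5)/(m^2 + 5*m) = m + 2 + 1/m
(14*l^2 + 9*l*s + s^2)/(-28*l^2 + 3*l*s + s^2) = (2*l + s)/(-4*l + s)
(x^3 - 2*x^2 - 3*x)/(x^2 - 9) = x*(x + 1)/(x + 3)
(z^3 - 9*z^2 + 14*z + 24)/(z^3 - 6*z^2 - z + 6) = (z - 4)/(z - 1)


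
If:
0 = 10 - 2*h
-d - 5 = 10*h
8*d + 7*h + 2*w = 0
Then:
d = -55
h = 5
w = 405/2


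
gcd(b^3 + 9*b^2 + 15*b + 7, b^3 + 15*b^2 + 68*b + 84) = b + 7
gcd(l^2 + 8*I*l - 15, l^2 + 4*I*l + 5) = l + 5*I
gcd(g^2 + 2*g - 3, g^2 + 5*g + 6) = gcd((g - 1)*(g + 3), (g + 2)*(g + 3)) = g + 3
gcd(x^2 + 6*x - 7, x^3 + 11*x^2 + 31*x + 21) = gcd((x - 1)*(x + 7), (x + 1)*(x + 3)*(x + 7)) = x + 7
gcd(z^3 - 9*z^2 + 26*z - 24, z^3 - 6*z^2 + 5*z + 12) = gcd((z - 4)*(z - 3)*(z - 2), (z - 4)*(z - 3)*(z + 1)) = z^2 - 7*z + 12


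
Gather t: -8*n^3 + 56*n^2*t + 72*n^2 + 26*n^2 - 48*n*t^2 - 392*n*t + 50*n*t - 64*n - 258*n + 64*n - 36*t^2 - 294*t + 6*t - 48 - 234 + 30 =-8*n^3 + 98*n^2 - 258*n + t^2*(-48*n - 36) + t*(56*n^2 - 342*n - 288) - 252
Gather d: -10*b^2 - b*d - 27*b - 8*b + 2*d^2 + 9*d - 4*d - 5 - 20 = -10*b^2 - 35*b + 2*d^2 + d*(5 - b) - 25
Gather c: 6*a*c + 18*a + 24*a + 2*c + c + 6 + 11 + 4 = 42*a + c*(6*a + 3) + 21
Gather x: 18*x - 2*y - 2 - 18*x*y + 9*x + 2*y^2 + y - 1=x*(27 - 18*y) + 2*y^2 - y - 3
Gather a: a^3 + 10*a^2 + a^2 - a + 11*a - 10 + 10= a^3 + 11*a^2 + 10*a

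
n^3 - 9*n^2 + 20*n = n*(n - 5)*(n - 4)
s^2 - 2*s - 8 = (s - 4)*(s + 2)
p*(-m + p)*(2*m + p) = -2*m^2*p + m*p^2 + p^3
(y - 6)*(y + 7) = y^2 + y - 42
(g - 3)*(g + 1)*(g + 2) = g^3 - 7*g - 6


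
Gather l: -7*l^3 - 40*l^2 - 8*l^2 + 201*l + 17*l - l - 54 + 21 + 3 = -7*l^3 - 48*l^2 + 217*l - 30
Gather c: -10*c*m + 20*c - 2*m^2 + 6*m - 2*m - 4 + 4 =c*(20 - 10*m) - 2*m^2 + 4*m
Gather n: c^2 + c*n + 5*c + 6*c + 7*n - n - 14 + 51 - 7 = c^2 + 11*c + n*(c + 6) + 30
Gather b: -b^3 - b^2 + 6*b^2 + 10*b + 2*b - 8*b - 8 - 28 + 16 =-b^3 + 5*b^2 + 4*b - 20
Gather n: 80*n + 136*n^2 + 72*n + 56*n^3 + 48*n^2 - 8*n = 56*n^3 + 184*n^2 + 144*n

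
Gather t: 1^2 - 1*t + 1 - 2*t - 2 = -3*t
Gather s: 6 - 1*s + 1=7 - s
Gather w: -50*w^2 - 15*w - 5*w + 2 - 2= -50*w^2 - 20*w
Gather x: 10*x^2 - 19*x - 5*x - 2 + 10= 10*x^2 - 24*x + 8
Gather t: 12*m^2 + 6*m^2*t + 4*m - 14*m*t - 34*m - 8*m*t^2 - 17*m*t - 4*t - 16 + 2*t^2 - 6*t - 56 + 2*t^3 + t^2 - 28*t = 12*m^2 - 30*m + 2*t^3 + t^2*(3 - 8*m) + t*(6*m^2 - 31*m - 38) - 72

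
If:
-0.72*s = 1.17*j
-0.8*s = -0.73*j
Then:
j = 0.00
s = 0.00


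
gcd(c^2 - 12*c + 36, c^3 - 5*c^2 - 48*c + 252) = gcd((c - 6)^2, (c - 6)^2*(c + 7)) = c^2 - 12*c + 36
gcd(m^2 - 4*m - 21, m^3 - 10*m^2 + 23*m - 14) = m - 7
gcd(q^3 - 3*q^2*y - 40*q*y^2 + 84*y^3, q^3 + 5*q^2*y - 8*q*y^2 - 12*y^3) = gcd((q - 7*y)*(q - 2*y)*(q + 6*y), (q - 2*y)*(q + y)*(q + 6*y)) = -q^2 - 4*q*y + 12*y^2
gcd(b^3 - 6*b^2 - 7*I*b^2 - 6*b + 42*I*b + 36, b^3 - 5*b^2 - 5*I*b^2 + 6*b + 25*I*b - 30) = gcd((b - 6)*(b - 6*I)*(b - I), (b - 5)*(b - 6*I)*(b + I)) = b - 6*I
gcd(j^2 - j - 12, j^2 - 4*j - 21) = j + 3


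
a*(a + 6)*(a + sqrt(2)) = a^3 + sqrt(2)*a^2 + 6*a^2 + 6*sqrt(2)*a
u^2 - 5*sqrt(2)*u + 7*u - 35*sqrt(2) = (u + 7)*(u - 5*sqrt(2))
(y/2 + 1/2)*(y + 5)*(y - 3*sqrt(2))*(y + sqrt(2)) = y^4/2 - sqrt(2)*y^3 + 3*y^3 - 6*sqrt(2)*y^2 - y^2/2 - 18*y - 5*sqrt(2)*y - 15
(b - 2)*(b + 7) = b^2 + 5*b - 14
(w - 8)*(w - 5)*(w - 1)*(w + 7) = w^4 - 7*w^3 - 45*w^2 + 331*w - 280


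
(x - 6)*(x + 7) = x^2 + x - 42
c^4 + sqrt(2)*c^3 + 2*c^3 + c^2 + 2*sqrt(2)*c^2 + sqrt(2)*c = c*(c + 1)^2*(c + sqrt(2))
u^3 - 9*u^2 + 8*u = u*(u - 8)*(u - 1)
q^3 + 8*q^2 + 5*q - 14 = (q - 1)*(q + 2)*(q + 7)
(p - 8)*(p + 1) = p^2 - 7*p - 8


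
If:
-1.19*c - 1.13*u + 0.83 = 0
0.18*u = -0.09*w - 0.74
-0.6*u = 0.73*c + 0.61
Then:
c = -10.71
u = 12.01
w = -32.24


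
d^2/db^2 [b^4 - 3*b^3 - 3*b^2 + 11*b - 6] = 12*b^2 - 18*b - 6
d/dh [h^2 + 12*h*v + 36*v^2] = 2*h + 12*v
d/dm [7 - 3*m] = -3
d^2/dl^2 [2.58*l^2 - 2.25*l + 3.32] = 5.16000000000000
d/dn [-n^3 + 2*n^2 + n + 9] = -3*n^2 + 4*n + 1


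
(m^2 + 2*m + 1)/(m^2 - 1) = (m + 1)/(m - 1)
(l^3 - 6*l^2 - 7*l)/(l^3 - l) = (l - 7)/(l - 1)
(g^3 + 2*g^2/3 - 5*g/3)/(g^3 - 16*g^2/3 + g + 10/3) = g*(3*g + 5)/(3*g^2 - 13*g - 10)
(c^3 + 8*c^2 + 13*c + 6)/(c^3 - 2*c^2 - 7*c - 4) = (c + 6)/(c - 4)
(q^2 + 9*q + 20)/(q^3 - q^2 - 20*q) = (q + 5)/(q*(q - 5))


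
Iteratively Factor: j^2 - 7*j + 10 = (j - 2)*(j - 5)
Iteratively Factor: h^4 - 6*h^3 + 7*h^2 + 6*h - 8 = (h + 1)*(h^3 - 7*h^2 + 14*h - 8) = (h - 1)*(h + 1)*(h^2 - 6*h + 8) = (h - 4)*(h - 1)*(h + 1)*(h - 2)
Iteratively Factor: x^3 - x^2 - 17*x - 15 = (x - 5)*(x^2 + 4*x + 3) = (x - 5)*(x + 1)*(x + 3)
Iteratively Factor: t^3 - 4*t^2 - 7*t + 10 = (t - 1)*(t^2 - 3*t - 10) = (t - 1)*(t + 2)*(t - 5)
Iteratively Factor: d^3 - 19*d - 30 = (d - 5)*(d^2 + 5*d + 6) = (d - 5)*(d + 2)*(d + 3)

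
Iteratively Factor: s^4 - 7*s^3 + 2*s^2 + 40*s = (s + 2)*(s^3 - 9*s^2 + 20*s) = (s - 5)*(s + 2)*(s^2 - 4*s) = s*(s - 5)*(s + 2)*(s - 4)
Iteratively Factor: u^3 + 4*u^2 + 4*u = (u + 2)*(u^2 + 2*u) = (u + 2)^2*(u)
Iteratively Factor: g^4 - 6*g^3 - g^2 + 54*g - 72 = (g + 3)*(g^3 - 9*g^2 + 26*g - 24) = (g - 2)*(g + 3)*(g^2 - 7*g + 12) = (g - 3)*(g - 2)*(g + 3)*(g - 4)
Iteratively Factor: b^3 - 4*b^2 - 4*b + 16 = (b - 2)*(b^2 - 2*b - 8) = (b - 2)*(b + 2)*(b - 4)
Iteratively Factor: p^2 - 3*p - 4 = (p - 4)*(p + 1)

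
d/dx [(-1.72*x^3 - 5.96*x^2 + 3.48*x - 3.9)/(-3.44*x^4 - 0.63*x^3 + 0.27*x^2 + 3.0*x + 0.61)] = (-5.9168*x^6 - 41.0048*x^5 + 31.6944*x^4 - 59.5992*x^3 - 29.3382*x^2 - 5.1652*x + 13.8228)/(11.8336*x^8 + 4.3344*x^7 - 1.4607*x^6 - 20.9802*x^5 - 7.9039*x^4 + 0.8514*x^3 + 9.3294*x^2 + 3.66*x + 0.3721)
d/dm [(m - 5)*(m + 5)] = 2*m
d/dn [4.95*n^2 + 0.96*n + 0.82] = 9.9*n + 0.96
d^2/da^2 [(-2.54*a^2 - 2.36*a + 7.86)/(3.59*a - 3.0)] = (106.046532 - 2.8421709430404e-14*a^2)/(46.268279*a^3 - 115.9929*a^2 + 96.93*a - 27.0)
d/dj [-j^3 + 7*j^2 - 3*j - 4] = -3*j^2 + 14*j - 3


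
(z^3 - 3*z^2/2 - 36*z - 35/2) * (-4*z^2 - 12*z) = -4*z^5 - 6*z^4 + 162*z^3 + 502*z^2 + 210*z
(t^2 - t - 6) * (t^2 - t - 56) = t^4 - 2*t^3 - 61*t^2 + 62*t + 336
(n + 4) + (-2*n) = 4 - n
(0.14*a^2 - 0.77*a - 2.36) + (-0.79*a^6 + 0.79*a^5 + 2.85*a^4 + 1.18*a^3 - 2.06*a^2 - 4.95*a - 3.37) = -0.79*a^6 + 0.79*a^5 + 2.85*a^4 + 1.18*a^3 - 1.92*a^2 - 5.72*a - 5.73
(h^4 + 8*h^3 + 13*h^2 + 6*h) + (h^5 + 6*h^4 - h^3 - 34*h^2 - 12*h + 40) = h^5 + 7*h^4 + 7*h^3 - 21*h^2 - 6*h + 40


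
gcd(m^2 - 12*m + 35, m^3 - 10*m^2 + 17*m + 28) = m - 7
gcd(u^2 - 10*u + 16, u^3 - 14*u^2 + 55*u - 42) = 1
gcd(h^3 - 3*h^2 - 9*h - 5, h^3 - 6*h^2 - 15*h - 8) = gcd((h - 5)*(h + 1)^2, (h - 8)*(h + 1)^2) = h^2 + 2*h + 1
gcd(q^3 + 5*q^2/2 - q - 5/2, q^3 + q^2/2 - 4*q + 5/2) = q^2 + 3*q/2 - 5/2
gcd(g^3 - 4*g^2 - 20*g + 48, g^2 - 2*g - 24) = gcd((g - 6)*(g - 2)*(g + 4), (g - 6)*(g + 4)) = g^2 - 2*g - 24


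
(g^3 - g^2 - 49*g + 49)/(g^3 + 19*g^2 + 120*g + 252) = (g^2 - 8*g + 7)/(g^2 + 12*g + 36)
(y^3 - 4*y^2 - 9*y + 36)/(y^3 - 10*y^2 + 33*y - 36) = (y + 3)/(y - 3)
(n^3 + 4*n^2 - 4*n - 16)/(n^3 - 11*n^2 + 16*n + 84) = (n^2 + 2*n - 8)/(n^2 - 13*n + 42)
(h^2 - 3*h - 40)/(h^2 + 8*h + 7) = (h^2 - 3*h - 40)/(h^2 + 8*h + 7)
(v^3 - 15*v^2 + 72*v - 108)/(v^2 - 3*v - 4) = (-v^3 + 15*v^2 - 72*v + 108)/(-v^2 + 3*v + 4)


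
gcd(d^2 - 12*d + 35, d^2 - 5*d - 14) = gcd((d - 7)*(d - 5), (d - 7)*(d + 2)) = d - 7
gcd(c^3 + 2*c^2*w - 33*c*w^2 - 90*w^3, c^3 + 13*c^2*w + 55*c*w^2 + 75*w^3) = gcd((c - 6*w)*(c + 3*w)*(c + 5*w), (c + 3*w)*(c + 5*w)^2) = c^2 + 8*c*w + 15*w^2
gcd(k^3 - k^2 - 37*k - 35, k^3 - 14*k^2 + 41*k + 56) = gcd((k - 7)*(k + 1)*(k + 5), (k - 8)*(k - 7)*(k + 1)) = k^2 - 6*k - 7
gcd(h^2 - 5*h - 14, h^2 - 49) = h - 7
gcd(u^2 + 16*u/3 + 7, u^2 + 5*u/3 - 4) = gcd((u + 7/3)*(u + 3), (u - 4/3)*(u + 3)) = u + 3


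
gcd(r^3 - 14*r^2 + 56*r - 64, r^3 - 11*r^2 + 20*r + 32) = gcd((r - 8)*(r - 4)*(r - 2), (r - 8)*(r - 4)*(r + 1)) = r^2 - 12*r + 32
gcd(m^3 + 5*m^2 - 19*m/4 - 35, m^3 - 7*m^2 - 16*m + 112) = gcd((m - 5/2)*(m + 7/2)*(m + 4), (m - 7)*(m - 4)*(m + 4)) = m + 4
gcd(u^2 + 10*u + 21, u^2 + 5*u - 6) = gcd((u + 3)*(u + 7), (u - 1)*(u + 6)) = 1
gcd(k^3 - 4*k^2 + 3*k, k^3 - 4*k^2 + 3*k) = k^3 - 4*k^2 + 3*k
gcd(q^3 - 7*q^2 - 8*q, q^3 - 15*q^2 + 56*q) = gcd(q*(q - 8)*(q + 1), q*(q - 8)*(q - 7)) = q^2 - 8*q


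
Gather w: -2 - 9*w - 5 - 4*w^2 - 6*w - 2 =-4*w^2 - 15*w - 9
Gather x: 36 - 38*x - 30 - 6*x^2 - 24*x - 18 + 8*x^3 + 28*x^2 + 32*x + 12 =8*x^3 + 22*x^2 - 30*x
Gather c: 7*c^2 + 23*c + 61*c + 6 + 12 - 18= 7*c^2 + 84*c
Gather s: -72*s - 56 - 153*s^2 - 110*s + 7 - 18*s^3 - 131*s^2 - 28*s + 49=-18*s^3 - 284*s^2 - 210*s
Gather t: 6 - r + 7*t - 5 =-r + 7*t + 1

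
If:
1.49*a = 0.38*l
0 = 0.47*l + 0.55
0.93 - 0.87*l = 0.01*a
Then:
No Solution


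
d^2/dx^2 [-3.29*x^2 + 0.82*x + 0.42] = -6.58000000000000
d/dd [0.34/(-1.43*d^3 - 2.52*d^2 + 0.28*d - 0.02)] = (1.4586*d^2 + 1.7136*d - 0.0952)/(1.43*d^3 + 2.52*d^2 - 0.28*d + 0.02)^2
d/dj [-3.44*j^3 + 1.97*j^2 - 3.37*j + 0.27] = -10.32*j^2 + 3.94*j - 3.37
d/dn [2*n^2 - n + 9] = 4*n - 1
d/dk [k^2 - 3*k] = 2*k - 3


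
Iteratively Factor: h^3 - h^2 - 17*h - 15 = (h - 5)*(h^2 + 4*h + 3) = (h - 5)*(h + 1)*(h + 3)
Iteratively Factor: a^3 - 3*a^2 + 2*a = (a - 2)*(a^2 - a) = (a - 2)*(a - 1)*(a)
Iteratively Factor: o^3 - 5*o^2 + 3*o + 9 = (o + 1)*(o^2 - 6*o + 9) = (o - 3)*(o + 1)*(o - 3)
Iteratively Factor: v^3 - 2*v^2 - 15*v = (v)*(v^2 - 2*v - 15) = v*(v + 3)*(v - 5)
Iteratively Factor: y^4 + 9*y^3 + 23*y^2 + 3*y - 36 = (y + 3)*(y^3 + 6*y^2 + 5*y - 12) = (y - 1)*(y + 3)*(y^2 + 7*y + 12) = (y - 1)*(y + 3)^2*(y + 4)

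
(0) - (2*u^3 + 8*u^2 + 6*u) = -2*u^3 - 8*u^2 - 6*u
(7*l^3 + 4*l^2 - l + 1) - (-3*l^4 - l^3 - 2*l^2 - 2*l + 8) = 3*l^4 + 8*l^3 + 6*l^2 + l - 7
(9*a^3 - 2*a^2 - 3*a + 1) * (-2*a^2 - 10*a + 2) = -18*a^5 - 86*a^4 + 44*a^3 + 24*a^2 - 16*a + 2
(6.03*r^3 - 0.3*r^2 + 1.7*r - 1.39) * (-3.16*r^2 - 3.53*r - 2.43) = -19.0548*r^5 - 20.3379*r^4 - 18.9659*r^3 - 0.879599999999999*r^2 + 0.775699999999999*r + 3.3777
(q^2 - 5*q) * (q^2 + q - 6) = q^4 - 4*q^3 - 11*q^2 + 30*q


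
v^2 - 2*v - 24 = (v - 6)*(v + 4)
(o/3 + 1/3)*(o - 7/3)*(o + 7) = o^3/3 + 17*o^2/9 - 35*o/9 - 49/9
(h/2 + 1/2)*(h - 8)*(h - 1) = h^3/2 - 4*h^2 - h/2 + 4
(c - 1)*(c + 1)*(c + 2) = c^3 + 2*c^2 - c - 2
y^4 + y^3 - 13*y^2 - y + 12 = (y - 3)*(y - 1)*(y + 1)*(y + 4)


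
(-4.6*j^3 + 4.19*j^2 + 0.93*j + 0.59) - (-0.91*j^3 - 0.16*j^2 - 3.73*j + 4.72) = -3.69*j^3 + 4.35*j^2 + 4.66*j - 4.13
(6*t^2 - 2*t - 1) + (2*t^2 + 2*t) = 8*t^2 - 1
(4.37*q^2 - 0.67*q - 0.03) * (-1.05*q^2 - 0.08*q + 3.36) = -4.5885*q^4 + 0.3539*q^3 + 14.7683*q^2 - 2.2488*q - 0.1008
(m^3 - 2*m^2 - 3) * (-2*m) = -2*m^4 + 4*m^3 + 6*m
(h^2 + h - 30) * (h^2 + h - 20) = h^4 + 2*h^3 - 49*h^2 - 50*h + 600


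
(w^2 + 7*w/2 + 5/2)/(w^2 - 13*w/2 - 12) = (2*w^2 + 7*w + 5)/(2*w^2 - 13*w - 24)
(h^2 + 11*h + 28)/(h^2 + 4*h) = (h + 7)/h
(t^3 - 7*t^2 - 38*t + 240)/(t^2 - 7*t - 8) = (t^2 + t - 30)/(t + 1)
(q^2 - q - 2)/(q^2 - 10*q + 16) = (q + 1)/(q - 8)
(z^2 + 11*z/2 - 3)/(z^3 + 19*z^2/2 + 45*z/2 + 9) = (2*z - 1)/(2*z^2 + 7*z + 3)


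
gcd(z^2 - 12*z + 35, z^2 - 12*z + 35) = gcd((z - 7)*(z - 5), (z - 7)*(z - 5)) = z^2 - 12*z + 35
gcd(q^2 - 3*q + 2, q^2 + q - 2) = q - 1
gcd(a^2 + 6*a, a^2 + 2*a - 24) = a + 6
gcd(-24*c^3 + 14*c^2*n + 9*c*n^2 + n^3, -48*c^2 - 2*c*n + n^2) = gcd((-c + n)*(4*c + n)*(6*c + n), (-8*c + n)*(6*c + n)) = 6*c + n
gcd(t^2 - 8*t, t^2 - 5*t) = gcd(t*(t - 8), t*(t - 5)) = t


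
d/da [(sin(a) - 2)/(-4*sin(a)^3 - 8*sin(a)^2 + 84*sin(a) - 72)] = (sin(a)^3 - 2*sin(a)^2 - 4*sin(a) + 12)*cos(a)/(2*(sin(a)^3 + 2*sin(a)^2 - 21*sin(a) + 18)^2)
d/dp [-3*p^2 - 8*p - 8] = -6*p - 8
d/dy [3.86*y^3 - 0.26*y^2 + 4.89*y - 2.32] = 11.58*y^2 - 0.52*y + 4.89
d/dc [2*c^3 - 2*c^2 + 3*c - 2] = 6*c^2 - 4*c + 3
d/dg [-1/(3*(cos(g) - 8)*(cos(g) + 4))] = 2*(2 - cos(g))*sin(g)/(3*(cos(g) - 8)^2*(cos(g) + 4)^2)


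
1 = 1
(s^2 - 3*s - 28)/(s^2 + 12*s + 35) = (s^2 - 3*s - 28)/(s^2 + 12*s + 35)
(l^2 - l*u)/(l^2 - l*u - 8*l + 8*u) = l/(l - 8)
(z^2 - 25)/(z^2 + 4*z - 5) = (z - 5)/(z - 1)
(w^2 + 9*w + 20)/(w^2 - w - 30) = (w + 4)/(w - 6)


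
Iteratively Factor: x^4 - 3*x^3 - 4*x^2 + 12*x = (x - 3)*(x^3 - 4*x) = (x - 3)*(x + 2)*(x^2 - 2*x) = x*(x - 3)*(x + 2)*(x - 2)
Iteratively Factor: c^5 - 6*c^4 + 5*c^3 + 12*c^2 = (c + 1)*(c^4 - 7*c^3 + 12*c^2) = (c - 4)*(c + 1)*(c^3 - 3*c^2) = c*(c - 4)*(c + 1)*(c^2 - 3*c) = c^2*(c - 4)*(c + 1)*(c - 3)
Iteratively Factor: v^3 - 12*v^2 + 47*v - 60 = (v - 3)*(v^2 - 9*v + 20) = (v - 4)*(v - 3)*(v - 5)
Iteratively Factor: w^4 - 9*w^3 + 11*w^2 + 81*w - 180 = (w - 4)*(w^3 - 5*w^2 - 9*w + 45) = (w - 5)*(w - 4)*(w^2 - 9) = (w - 5)*(w - 4)*(w + 3)*(w - 3)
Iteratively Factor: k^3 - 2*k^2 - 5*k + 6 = (k + 2)*(k^2 - 4*k + 3) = (k - 3)*(k + 2)*(k - 1)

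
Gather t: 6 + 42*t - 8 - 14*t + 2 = 28*t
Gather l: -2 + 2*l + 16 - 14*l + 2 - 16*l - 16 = -28*l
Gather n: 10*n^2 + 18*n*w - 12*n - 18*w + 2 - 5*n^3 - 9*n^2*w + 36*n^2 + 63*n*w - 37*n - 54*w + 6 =-5*n^3 + n^2*(46 - 9*w) + n*(81*w - 49) - 72*w + 8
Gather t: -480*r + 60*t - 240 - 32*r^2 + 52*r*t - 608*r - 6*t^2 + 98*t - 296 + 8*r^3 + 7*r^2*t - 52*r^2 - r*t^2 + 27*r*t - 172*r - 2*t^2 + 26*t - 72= 8*r^3 - 84*r^2 - 1260*r + t^2*(-r - 8) + t*(7*r^2 + 79*r + 184) - 608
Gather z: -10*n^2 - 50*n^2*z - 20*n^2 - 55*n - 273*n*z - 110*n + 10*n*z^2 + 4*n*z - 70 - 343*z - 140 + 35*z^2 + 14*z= -30*n^2 - 165*n + z^2*(10*n + 35) + z*(-50*n^2 - 269*n - 329) - 210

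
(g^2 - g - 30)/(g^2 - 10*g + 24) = (g + 5)/(g - 4)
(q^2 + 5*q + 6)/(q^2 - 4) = (q + 3)/(q - 2)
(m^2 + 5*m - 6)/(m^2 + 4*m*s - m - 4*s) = (m + 6)/(m + 4*s)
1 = 1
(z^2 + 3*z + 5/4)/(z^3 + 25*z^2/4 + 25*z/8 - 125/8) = 2*(2*z + 1)/(4*z^2 + 15*z - 25)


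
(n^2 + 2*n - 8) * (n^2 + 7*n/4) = n^4 + 15*n^3/4 - 9*n^2/2 - 14*n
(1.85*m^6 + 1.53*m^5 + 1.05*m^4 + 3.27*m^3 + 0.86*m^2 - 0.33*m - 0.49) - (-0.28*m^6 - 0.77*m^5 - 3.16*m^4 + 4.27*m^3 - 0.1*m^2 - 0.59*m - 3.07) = 2.13*m^6 + 2.3*m^5 + 4.21*m^4 - 1.0*m^3 + 0.96*m^2 + 0.26*m + 2.58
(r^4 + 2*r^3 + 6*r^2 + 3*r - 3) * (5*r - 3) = 5*r^5 + 7*r^4 + 24*r^3 - 3*r^2 - 24*r + 9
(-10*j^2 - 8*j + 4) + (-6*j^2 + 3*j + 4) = -16*j^2 - 5*j + 8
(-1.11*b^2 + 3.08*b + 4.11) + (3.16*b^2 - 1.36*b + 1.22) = 2.05*b^2 + 1.72*b + 5.33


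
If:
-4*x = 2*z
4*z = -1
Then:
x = 1/8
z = -1/4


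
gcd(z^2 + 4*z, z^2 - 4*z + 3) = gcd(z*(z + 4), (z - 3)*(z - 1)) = 1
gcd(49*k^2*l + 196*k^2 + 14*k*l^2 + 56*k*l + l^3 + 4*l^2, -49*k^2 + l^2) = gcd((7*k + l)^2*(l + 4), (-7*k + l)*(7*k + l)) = 7*k + l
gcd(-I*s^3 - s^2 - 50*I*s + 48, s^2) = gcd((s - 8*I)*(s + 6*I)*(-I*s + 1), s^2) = 1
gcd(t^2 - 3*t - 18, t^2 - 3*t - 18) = t^2 - 3*t - 18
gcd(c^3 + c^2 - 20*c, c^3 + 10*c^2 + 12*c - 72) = 1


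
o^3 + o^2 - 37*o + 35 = (o - 5)*(o - 1)*(o + 7)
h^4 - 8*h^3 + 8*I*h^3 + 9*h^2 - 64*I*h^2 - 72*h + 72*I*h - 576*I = (h - 8)*(h - 3*I)*(h + 3*I)*(h + 8*I)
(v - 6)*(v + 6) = v^2 - 36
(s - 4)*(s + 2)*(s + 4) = s^3 + 2*s^2 - 16*s - 32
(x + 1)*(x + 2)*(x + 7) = x^3 + 10*x^2 + 23*x + 14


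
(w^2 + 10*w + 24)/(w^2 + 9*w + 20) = (w + 6)/(w + 5)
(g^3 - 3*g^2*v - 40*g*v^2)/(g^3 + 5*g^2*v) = (g - 8*v)/g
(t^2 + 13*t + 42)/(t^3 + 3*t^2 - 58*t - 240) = (t + 7)/(t^2 - 3*t - 40)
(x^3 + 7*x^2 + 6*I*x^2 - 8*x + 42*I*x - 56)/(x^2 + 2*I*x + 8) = (x^2 + x*(7 + 2*I) + 14*I)/(x - 2*I)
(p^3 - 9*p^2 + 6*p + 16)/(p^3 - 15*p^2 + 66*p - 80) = (p + 1)/(p - 5)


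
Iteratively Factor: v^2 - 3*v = (v)*(v - 3)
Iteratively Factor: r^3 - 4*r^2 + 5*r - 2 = (r - 1)*(r^2 - 3*r + 2) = (r - 1)^2*(r - 2)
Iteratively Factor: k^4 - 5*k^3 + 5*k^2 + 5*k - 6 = (k - 2)*(k^3 - 3*k^2 - k + 3) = (k - 2)*(k + 1)*(k^2 - 4*k + 3) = (k - 2)*(k - 1)*(k + 1)*(k - 3)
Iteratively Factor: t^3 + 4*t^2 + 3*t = (t + 3)*(t^2 + t) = t*(t + 3)*(t + 1)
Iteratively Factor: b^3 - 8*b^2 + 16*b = (b - 4)*(b^2 - 4*b) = (b - 4)^2*(b)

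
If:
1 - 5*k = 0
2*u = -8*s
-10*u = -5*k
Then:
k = 1/5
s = -1/40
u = 1/10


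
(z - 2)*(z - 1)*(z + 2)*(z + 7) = z^4 + 6*z^3 - 11*z^2 - 24*z + 28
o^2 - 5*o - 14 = (o - 7)*(o + 2)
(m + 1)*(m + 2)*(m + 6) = m^3 + 9*m^2 + 20*m + 12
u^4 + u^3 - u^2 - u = u*(u - 1)*(u + 1)^2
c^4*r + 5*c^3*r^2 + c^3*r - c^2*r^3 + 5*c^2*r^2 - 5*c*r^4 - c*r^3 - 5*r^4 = (c - r)*(c + r)*(c + 5*r)*(c*r + r)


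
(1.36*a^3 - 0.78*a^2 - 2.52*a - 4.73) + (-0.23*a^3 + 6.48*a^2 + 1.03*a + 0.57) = 1.13*a^3 + 5.7*a^2 - 1.49*a - 4.16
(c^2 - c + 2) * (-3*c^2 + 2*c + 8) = -3*c^4 + 5*c^3 - 4*c + 16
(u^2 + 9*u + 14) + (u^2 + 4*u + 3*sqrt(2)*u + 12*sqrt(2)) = 2*u^2 + 3*sqrt(2)*u + 13*u + 14 + 12*sqrt(2)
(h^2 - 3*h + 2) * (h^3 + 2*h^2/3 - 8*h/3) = h^5 - 7*h^4/3 - 8*h^3/3 + 28*h^2/3 - 16*h/3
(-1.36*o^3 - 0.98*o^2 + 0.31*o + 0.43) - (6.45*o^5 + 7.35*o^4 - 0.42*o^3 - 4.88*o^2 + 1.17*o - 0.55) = -6.45*o^5 - 7.35*o^4 - 0.94*o^3 + 3.9*o^2 - 0.86*o + 0.98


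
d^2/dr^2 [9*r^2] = 18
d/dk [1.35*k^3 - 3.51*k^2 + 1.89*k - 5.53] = 4.05*k^2 - 7.02*k + 1.89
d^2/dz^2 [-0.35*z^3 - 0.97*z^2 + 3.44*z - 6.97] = -2.1*z - 1.94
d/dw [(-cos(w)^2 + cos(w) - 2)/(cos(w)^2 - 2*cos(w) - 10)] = (sin(w)^2 - 24*cos(w) + 13)*sin(w)/(sin(w)^2 + 2*cos(w) + 9)^2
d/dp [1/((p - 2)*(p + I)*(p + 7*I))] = (-(p - 2)*(p + I) - (p - 2)*(p + 7*I) - (p + I)*(p + 7*I))/((p - 2)^2*(p + I)^2*(p + 7*I)^2)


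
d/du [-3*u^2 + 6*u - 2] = 6 - 6*u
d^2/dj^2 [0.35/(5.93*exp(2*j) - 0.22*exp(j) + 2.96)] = ((0.077 - 8.302*exp(j))*(5.93*exp(2*j) - 0.22*exp(j) + 2.96) + 0.35*(11.86*exp(j) - 0.22)*(23.72*exp(j) - 0.44)*exp(j))*exp(j)/(5.93*exp(2*j) - 0.22*exp(j) + 2.96)^3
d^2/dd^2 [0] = 0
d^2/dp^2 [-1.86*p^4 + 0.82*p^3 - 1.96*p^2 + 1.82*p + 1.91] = -22.32*p^2 + 4.92*p - 3.92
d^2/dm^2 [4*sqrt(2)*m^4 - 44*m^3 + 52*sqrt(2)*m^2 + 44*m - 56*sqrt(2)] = 48*sqrt(2)*m^2 - 264*m + 104*sqrt(2)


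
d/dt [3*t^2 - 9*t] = 6*t - 9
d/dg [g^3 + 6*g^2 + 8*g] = 3*g^2 + 12*g + 8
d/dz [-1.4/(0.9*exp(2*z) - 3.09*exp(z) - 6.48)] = (2.52*exp(z) - 4.326)*exp(z)/(-0.9*exp(2*z) + 3.09*exp(z) + 6.48)^2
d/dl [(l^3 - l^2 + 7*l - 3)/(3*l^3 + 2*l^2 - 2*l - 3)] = (5*l^4 - 46*l^3 + 6*l^2 + 18*l - 27)/(9*l^6 + 12*l^5 - 8*l^4 - 26*l^3 - 8*l^2 + 12*l + 9)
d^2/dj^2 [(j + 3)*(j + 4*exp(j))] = 4*j*exp(j) + 20*exp(j) + 2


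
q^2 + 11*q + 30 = (q + 5)*(q + 6)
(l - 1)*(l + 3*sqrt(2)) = l^2 - l + 3*sqrt(2)*l - 3*sqrt(2)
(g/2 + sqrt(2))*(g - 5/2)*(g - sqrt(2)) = g^3/2 - 5*g^2/4 + sqrt(2)*g^2/2 - 2*g - 5*sqrt(2)*g/4 + 5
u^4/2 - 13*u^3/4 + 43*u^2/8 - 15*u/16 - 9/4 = (u/2 + 1/4)*(u - 4)*(u - 3/2)^2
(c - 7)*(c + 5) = c^2 - 2*c - 35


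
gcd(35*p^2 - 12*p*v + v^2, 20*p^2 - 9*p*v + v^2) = 5*p - v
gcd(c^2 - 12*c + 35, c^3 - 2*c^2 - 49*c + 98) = c - 7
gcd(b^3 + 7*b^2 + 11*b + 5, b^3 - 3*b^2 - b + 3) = b + 1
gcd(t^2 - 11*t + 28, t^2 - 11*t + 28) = t^2 - 11*t + 28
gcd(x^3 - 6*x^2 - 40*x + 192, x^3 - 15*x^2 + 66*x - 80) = x - 8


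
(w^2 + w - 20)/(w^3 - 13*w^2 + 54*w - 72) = (w + 5)/(w^2 - 9*w + 18)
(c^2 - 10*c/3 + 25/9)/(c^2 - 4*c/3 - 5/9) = (3*c - 5)/(3*c + 1)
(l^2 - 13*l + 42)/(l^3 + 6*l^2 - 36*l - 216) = (l - 7)/(l^2 + 12*l + 36)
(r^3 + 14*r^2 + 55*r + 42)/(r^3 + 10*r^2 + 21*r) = (r^2 + 7*r + 6)/(r*(r + 3))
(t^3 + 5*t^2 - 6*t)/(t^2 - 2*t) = (t^2 + 5*t - 6)/(t - 2)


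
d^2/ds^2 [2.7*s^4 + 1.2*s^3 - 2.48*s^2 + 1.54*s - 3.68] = 32.4*s^2 + 7.2*s - 4.96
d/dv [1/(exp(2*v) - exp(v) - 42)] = (1 - 2*exp(v))*exp(v)/(-exp(2*v) + exp(v) + 42)^2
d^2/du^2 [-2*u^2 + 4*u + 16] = -4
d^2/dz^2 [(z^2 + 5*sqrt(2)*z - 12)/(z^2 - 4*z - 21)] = 2*(4*z^3 + 5*sqrt(2)*z^3 + 27*z^2 + 144*z + 315*sqrt(2)*z - 420*sqrt(2) - 3)/(z^6 - 12*z^5 - 15*z^4 + 440*z^3 + 315*z^2 - 5292*z - 9261)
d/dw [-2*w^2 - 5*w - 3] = -4*w - 5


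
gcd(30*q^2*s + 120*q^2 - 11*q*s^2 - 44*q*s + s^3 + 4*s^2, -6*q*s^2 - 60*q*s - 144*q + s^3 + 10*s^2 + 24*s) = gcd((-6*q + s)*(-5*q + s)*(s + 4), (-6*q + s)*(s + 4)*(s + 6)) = 6*q*s + 24*q - s^2 - 4*s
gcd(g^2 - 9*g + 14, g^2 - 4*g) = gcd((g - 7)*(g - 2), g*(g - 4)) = 1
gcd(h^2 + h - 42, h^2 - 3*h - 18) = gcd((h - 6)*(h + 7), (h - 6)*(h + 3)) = h - 6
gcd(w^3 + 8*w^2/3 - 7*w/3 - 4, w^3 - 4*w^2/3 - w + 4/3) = w^2 - w/3 - 4/3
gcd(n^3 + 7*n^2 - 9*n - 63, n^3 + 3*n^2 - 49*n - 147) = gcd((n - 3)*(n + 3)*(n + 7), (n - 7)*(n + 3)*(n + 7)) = n^2 + 10*n + 21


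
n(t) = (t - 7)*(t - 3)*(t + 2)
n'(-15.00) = 916.00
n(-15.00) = -5148.00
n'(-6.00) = 205.00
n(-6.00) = -468.00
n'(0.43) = -5.33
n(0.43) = 41.03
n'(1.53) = -16.46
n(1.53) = 28.38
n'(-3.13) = 80.47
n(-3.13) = -70.17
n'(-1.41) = 29.52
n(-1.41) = 21.88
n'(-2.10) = 47.83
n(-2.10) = -4.64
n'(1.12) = -13.16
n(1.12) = 34.49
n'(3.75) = -16.81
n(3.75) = -14.02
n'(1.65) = -17.23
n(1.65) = 26.36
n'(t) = (t - 7)*(t - 3) + (t - 7)*(t + 2) + (t - 3)*(t + 2)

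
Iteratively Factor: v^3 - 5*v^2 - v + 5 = (v + 1)*(v^2 - 6*v + 5) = (v - 1)*(v + 1)*(v - 5)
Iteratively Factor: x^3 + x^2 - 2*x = (x)*(x^2 + x - 2) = x*(x - 1)*(x + 2)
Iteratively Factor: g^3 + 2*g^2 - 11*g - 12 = (g + 1)*(g^2 + g - 12) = (g + 1)*(g + 4)*(g - 3)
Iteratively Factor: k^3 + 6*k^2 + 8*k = (k + 4)*(k^2 + 2*k) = k*(k + 4)*(k + 2)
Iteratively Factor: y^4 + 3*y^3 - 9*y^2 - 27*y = (y + 3)*(y^3 - 9*y) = y*(y + 3)*(y^2 - 9) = y*(y - 3)*(y + 3)*(y + 3)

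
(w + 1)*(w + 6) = w^2 + 7*w + 6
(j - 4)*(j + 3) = j^2 - j - 12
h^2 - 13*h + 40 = (h - 8)*(h - 5)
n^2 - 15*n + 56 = (n - 8)*(n - 7)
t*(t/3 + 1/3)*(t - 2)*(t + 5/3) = t^4/3 + 2*t^3/9 - 11*t^2/9 - 10*t/9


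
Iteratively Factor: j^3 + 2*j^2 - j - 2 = (j + 1)*(j^2 + j - 2) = (j - 1)*(j + 1)*(j + 2)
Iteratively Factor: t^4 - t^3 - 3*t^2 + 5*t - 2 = (t - 1)*(t^3 - 3*t + 2) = (t - 1)^2*(t^2 + t - 2) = (t - 1)^3*(t + 2)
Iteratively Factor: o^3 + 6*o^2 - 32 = (o + 4)*(o^2 + 2*o - 8) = (o - 2)*(o + 4)*(o + 4)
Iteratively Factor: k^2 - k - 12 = (k + 3)*(k - 4)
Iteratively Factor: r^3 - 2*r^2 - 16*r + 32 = (r + 4)*(r^2 - 6*r + 8) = (r - 4)*(r + 4)*(r - 2)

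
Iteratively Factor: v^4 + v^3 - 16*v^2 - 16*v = (v)*(v^3 + v^2 - 16*v - 16) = v*(v + 4)*(v^2 - 3*v - 4) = v*(v - 4)*(v + 4)*(v + 1)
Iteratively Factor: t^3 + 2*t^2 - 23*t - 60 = (t + 3)*(t^2 - t - 20) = (t - 5)*(t + 3)*(t + 4)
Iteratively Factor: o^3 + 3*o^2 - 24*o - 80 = (o + 4)*(o^2 - o - 20) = (o - 5)*(o + 4)*(o + 4)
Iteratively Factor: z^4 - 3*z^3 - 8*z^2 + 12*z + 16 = (z + 1)*(z^3 - 4*z^2 - 4*z + 16) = (z + 1)*(z + 2)*(z^2 - 6*z + 8) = (z - 4)*(z + 1)*(z + 2)*(z - 2)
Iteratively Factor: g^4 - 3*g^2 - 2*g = (g)*(g^3 - 3*g - 2) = g*(g + 1)*(g^2 - g - 2) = g*(g - 2)*(g + 1)*(g + 1)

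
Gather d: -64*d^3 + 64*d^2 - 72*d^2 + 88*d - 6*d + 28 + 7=-64*d^3 - 8*d^2 + 82*d + 35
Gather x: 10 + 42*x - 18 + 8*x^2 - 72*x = 8*x^2 - 30*x - 8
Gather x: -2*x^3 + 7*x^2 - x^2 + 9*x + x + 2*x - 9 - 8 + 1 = -2*x^3 + 6*x^2 + 12*x - 16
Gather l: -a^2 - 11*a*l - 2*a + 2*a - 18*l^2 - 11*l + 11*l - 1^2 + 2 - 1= -a^2 - 11*a*l - 18*l^2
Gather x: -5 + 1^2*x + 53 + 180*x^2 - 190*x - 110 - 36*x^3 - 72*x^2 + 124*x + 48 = -36*x^3 + 108*x^2 - 65*x - 14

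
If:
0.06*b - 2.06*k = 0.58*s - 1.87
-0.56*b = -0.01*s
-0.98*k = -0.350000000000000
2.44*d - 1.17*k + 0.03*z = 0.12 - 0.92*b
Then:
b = 0.03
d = 0.207241352159233 - 0.0122950819672131*z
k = 0.36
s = 1.96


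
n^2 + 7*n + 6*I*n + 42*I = (n + 7)*(n + 6*I)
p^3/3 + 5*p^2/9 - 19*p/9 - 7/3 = (p/3 + 1)*(p - 7/3)*(p + 1)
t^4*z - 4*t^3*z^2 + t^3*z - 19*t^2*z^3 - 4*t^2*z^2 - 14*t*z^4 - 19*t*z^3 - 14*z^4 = (t - 7*z)*(t + z)*(t + 2*z)*(t*z + z)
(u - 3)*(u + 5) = u^2 + 2*u - 15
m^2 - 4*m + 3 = (m - 3)*(m - 1)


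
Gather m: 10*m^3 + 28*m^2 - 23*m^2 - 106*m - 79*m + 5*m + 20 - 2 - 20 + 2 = 10*m^3 + 5*m^2 - 180*m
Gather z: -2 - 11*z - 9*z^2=-9*z^2 - 11*z - 2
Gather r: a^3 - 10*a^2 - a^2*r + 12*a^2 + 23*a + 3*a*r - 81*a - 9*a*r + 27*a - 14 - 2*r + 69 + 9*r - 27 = a^3 + 2*a^2 - 31*a + r*(-a^2 - 6*a + 7) + 28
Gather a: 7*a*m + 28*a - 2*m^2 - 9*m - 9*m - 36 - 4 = a*(7*m + 28) - 2*m^2 - 18*m - 40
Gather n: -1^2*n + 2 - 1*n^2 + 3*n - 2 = -n^2 + 2*n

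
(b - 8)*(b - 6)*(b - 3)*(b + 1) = b^4 - 16*b^3 + 73*b^2 - 54*b - 144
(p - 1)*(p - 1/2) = p^2 - 3*p/2 + 1/2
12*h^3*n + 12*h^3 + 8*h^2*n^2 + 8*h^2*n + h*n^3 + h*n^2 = (2*h + n)*(6*h + n)*(h*n + h)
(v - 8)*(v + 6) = v^2 - 2*v - 48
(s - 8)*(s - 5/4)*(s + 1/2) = s^3 - 35*s^2/4 + 43*s/8 + 5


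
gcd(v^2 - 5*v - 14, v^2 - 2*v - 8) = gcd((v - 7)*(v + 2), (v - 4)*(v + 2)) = v + 2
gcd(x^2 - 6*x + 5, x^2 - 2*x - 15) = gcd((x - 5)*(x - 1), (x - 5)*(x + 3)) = x - 5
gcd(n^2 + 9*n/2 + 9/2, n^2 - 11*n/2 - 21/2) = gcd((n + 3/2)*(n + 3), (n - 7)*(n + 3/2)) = n + 3/2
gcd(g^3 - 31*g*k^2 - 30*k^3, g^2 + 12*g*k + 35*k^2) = g + 5*k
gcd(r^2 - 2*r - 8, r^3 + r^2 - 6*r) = 1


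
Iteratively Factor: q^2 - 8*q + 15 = (q - 5)*(q - 3)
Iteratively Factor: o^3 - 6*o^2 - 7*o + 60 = (o - 5)*(o^2 - o - 12) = (o - 5)*(o + 3)*(o - 4)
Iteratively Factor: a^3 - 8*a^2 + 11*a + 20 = (a + 1)*(a^2 - 9*a + 20) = (a - 4)*(a + 1)*(a - 5)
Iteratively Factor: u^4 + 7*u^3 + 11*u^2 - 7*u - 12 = (u + 1)*(u^3 + 6*u^2 + 5*u - 12) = (u - 1)*(u + 1)*(u^2 + 7*u + 12) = (u - 1)*(u + 1)*(u + 3)*(u + 4)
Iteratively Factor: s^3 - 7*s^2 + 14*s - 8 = (s - 4)*(s^2 - 3*s + 2) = (s - 4)*(s - 1)*(s - 2)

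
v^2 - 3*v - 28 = (v - 7)*(v + 4)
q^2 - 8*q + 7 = (q - 7)*(q - 1)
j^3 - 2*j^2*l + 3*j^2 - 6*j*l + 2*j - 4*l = (j + 1)*(j + 2)*(j - 2*l)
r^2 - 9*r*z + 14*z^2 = (r - 7*z)*(r - 2*z)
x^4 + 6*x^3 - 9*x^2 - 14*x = x*(x - 2)*(x + 1)*(x + 7)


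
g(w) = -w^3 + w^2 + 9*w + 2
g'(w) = -3*w^2 + 2*w + 9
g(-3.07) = 12.73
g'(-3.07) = -25.41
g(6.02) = -125.75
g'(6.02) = -87.68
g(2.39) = 15.57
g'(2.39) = -3.36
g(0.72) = 8.63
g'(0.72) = 8.88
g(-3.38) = 21.62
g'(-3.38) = -32.03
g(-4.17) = 54.37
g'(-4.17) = -51.51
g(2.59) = 14.64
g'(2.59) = -5.94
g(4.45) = -26.27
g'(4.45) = -41.51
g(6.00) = -124.00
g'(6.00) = -87.00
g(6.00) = -124.00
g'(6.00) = -87.00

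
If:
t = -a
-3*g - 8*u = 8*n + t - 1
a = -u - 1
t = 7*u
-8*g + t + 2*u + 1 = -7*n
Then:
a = -7/6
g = 19/170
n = -39/170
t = 7/6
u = 1/6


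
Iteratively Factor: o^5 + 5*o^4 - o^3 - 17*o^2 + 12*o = (o - 1)*(o^4 + 6*o^3 + 5*o^2 - 12*o) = (o - 1)*(o + 4)*(o^3 + 2*o^2 - 3*o) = (o - 1)^2*(o + 4)*(o^2 + 3*o) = (o - 1)^2*(o + 3)*(o + 4)*(o)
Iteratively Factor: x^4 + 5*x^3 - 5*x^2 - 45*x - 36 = (x + 4)*(x^3 + x^2 - 9*x - 9) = (x + 1)*(x + 4)*(x^2 - 9) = (x + 1)*(x + 3)*(x + 4)*(x - 3)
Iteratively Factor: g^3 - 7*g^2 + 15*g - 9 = (g - 1)*(g^2 - 6*g + 9) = (g - 3)*(g - 1)*(g - 3)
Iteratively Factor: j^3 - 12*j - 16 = (j - 4)*(j^2 + 4*j + 4) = (j - 4)*(j + 2)*(j + 2)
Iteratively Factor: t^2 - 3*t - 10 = (t + 2)*(t - 5)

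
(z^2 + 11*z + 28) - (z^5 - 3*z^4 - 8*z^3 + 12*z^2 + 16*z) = -z^5 + 3*z^4 + 8*z^3 - 11*z^2 - 5*z + 28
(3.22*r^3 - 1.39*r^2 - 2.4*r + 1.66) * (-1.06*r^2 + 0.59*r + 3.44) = -3.4132*r^5 + 3.3732*r^4 + 12.8007*r^3 - 7.9572*r^2 - 7.2766*r + 5.7104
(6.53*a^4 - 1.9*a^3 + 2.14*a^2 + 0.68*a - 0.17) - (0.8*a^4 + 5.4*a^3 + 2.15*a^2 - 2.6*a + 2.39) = 5.73*a^4 - 7.3*a^3 - 0.00999999999999979*a^2 + 3.28*a - 2.56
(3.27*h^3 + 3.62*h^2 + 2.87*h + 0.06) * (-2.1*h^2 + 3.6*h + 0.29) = -6.867*h^5 + 4.17*h^4 + 7.9533*h^3 + 11.2558*h^2 + 1.0483*h + 0.0174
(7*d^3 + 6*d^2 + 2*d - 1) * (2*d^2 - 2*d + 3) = 14*d^5 - 2*d^4 + 13*d^3 + 12*d^2 + 8*d - 3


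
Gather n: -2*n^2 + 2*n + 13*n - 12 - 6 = -2*n^2 + 15*n - 18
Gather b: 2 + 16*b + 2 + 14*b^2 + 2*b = 14*b^2 + 18*b + 4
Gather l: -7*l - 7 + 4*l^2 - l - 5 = 4*l^2 - 8*l - 12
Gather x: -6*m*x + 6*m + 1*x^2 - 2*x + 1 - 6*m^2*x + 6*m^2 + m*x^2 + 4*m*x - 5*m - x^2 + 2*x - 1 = 6*m^2 + m*x^2 + m + x*(-6*m^2 - 2*m)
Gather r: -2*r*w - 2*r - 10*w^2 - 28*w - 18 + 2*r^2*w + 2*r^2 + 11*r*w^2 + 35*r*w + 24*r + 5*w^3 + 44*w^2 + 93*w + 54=r^2*(2*w + 2) + r*(11*w^2 + 33*w + 22) + 5*w^3 + 34*w^2 + 65*w + 36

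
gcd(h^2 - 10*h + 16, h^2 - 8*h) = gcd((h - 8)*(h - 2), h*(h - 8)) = h - 8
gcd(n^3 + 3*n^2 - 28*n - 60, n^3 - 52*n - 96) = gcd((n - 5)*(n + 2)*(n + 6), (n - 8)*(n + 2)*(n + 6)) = n^2 + 8*n + 12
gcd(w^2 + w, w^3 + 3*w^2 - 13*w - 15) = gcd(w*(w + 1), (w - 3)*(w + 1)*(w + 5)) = w + 1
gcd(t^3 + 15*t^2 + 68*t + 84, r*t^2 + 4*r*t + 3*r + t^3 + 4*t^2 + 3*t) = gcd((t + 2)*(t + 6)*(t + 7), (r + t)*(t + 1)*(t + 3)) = 1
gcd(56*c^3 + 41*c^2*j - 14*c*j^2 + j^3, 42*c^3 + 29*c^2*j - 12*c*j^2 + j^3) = 7*c^2 + 6*c*j - j^2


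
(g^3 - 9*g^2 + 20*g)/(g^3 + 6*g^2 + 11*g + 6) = g*(g^2 - 9*g + 20)/(g^3 + 6*g^2 + 11*g + 6)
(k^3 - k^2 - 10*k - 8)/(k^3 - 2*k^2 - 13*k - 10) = (k - 4)/(k - 5)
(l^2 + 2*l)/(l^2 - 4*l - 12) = l/(l - 6)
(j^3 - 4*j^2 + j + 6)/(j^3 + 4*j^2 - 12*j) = (j^2 - 2*j - 3)/(j*(j + 6))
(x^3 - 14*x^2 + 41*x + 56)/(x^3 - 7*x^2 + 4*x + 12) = (x^2 - 15*x + 56)/(x^2 - 8*x + 12)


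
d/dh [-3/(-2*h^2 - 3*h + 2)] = 3*(-4*h - 3)/(2*h^2 + 3*h - 2)^2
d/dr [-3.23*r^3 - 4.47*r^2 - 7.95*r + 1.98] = -9.69*r^2 - 8.94*r - 7.95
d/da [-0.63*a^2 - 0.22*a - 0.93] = -1.26*a - 0.22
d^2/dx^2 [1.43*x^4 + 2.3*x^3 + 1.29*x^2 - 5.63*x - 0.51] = 17.16*x^2 + 13.8*x + 2.58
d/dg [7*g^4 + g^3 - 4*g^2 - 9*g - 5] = 28*g^3 + 3*g^2 - 8*g - 9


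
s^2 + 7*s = s*(s + 7)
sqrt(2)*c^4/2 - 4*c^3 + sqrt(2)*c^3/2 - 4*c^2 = c^2*(c - 4*sqrt(2))*(sqrt(2)*c/2 + sqrt(2)/2)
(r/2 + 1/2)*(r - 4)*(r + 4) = r^3/2 + r^2/2 - 8*r - 8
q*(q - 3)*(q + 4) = q^3 + q^2 - 12*q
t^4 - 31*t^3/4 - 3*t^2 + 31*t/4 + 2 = (t - 8)*(t - 1)*(t + 1/4)*(t + 1)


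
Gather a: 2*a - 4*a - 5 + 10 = 5 - 2*a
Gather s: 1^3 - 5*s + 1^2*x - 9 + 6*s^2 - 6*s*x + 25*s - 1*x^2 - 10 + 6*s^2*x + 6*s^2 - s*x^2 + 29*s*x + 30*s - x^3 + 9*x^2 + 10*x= s^2*(6*x + 12) + s*(-x^2 + 23*x + 50) - x^3 + 8*x^2 + 11*x - 18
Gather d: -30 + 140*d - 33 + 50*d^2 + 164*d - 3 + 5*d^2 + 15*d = 55*d^2 + 319*d - 66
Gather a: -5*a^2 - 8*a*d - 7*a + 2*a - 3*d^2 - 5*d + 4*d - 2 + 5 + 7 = -5*a^2 + a*(-8*d - 5) - 3*d^2 - d + 10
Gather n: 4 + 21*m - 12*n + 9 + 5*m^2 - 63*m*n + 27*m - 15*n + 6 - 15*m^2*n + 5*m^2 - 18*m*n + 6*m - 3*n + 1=10*m^2 + 54*m + n*(-15*m^2 - 81*m - 30) + 20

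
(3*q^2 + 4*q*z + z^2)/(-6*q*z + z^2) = (3*q^2 + 4*q*z + z^2)/(z*(-6*q + z))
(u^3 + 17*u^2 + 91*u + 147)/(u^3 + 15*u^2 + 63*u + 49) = (u + 3)/(u + 1)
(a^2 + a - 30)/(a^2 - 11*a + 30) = (a + 6)/(a - 6)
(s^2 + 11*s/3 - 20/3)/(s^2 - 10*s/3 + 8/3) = (s + 5)/(s - 2)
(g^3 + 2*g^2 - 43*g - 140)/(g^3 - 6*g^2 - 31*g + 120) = (g^2 - 3*g - 28)/(g^2 - 11*g + 24)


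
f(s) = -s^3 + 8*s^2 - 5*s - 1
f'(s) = -3*s^2 + 16*s - 5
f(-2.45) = 73.98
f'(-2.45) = -62.21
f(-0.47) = 3.22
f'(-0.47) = -13.18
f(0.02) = -1.10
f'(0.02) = -4.68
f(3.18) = 31.84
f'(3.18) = 15.54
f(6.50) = 29.88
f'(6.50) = -27.75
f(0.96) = 0.69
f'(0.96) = 7.60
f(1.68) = 8.44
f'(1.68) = 13.41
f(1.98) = 12.70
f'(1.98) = 14.92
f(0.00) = -1.00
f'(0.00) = -5.00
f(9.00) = -127.00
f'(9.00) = -104.00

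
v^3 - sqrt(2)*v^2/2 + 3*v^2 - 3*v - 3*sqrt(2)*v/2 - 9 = (v + 3)*(v - 3*sqrt(2)/2)*(v + sqrt(2))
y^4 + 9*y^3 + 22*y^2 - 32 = (y - 1)*(y + 2)*(y + 4)^2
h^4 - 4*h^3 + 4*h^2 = h^2*(h - 2)^2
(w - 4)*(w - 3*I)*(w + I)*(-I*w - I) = -I*w^4 - 2*w^3 + 3*I*w^3 + 6*w^2 + I*w^2 + 8*w + 9*I*w + 12*I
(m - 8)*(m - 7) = m^2 - 15*m + 56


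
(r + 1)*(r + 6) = r^2 + 7*r + 6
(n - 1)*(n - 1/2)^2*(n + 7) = n^4 + 5*n^3 - 51*n^2/4 + 17*n/2 - 7/4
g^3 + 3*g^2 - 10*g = g*(g - 2)*(g + 5)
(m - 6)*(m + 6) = m^2 - 36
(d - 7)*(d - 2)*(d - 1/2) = d^3 - 19*d^2/2 + 37*d/2 - 7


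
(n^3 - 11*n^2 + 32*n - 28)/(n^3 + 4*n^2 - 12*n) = (n^2 - 9*n + 14)/(n*(n + 6))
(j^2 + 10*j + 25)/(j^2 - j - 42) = (j^2 + 10*j + 25)/(j^2 - j - 42)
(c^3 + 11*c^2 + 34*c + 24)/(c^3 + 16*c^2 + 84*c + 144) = (c + 1)/(c + 6)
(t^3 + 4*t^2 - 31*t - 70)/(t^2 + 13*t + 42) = (t^2 - 3*t - 10)/(t + 6)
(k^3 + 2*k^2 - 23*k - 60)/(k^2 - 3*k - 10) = (k^2 + 7*k + 12)/(k + 2)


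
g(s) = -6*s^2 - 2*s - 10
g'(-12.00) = 142.00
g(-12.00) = -850.00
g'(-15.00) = 178.00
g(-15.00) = -1330.00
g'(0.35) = -6.20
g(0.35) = -11.44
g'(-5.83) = 67.96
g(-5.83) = -202.27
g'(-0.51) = 4.12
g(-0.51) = -10.54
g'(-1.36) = 14.32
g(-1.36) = -18.38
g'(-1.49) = 15.88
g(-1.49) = -20.34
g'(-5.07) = 58.84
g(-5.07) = -154.09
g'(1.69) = -22.28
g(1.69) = -30.52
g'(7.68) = -94.16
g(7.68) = -379.25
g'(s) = -12*s - 2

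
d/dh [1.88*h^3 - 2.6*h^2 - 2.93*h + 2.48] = 5.64*h^2 - 5.2*h - 2.93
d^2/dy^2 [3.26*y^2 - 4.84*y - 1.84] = 6.52000000000000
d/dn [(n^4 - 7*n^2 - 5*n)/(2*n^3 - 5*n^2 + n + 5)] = (n*(6*n^2 - 10*n + 1)*(-n^3 + 7*n + 5) + (4*n^3 - 14*n - 5)*(2*n^3 - 5*n^2 + n + 5))/(2*n^3 - 5*n^2 + n + 5)^2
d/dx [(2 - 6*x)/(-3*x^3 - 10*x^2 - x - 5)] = 2*(-18*x^3 - 21*x^2 + 20*x + 16)/(9*x^6 + 60*x^5 + 106*x^4 + 50*x^3 + 101*x^2 + 10*x + 25)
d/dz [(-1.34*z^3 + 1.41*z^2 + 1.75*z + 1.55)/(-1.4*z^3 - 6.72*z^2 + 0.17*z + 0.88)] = (8.88178419700125e-16*z^5 + 10.9788*z^4 + 4.4444*z^3 + 14.9721*z^2 + 23.3136*z + 1.2765)/(1.96*z^6 + 18.816*z^5 + 44.6824*z^4 - 4.7488*z^3 - 11.7983*z^2 + 0.2992*z + 0.7744)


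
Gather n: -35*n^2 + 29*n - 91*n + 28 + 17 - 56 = -35*n^2 - 62*n - 11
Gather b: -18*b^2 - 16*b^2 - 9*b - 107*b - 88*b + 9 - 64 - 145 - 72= -34*b^2 - 204*b - 272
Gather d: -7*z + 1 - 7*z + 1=2 - 14*z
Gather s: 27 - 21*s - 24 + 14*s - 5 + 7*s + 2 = 0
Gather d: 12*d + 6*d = 18*d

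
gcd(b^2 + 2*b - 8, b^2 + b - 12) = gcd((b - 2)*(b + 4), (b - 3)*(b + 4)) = b + 4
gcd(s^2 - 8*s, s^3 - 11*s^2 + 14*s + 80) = s - 8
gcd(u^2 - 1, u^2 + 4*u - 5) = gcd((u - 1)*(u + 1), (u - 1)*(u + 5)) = u - 1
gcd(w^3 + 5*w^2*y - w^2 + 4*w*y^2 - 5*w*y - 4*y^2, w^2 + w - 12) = 1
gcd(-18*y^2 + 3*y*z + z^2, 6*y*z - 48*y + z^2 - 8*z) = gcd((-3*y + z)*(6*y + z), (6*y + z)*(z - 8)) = 6*y + z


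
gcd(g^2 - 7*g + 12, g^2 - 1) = 1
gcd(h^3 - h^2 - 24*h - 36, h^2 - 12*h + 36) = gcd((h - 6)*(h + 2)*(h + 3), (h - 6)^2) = h - 6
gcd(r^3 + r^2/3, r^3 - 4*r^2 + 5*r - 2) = 1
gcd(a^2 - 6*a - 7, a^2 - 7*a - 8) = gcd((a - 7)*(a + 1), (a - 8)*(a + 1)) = a + 1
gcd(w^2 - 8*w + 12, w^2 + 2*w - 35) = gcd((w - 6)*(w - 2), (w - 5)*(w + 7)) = 1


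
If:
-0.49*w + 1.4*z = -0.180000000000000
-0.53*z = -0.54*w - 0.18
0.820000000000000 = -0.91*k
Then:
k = -0.90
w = -0.70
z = -0.37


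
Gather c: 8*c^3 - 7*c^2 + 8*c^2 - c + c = 8*c^3 + c^2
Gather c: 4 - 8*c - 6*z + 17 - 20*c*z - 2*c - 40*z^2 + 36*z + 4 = c*(-20*z - 10) - 40*z^2 + 30*z + 25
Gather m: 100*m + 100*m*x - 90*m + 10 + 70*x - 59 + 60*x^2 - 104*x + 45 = m*(100*x + 10) + 60*x^2 - 34*x - 4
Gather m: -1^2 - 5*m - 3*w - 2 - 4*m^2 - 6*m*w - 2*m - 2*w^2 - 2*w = -4*m^2 + m*(-6*w - 7) - 2*w^2 - 5*w - 3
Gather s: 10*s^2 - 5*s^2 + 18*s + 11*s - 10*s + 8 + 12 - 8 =5*s^2 + 19*s + 12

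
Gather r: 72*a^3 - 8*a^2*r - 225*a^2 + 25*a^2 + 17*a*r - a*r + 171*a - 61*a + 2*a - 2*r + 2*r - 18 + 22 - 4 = 72*a^3 - 200*a^2 + 112*a + r*(-8*a^2 + 16*a)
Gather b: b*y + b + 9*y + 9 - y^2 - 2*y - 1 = b*(y + 1) - y^2 + 7*y + 8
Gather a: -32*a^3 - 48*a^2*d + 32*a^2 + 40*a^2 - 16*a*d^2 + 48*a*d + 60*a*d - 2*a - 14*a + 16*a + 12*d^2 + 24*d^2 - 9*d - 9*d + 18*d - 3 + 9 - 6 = -32*a^3 + a^2*(72 - 48*d) + a*(-16*d^2 + 108*d) + 36*d^2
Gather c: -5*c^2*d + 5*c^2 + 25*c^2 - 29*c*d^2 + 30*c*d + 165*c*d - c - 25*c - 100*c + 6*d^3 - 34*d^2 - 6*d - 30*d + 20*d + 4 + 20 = c^2*(30 - 5*d) + c*(-29*d^2 + 195*d - 126) + 6*d^3 - 34*d^2 - 16*d + 24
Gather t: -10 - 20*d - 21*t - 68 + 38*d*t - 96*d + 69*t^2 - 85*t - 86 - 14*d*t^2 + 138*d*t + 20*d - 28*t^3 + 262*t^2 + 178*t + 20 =-96*d - 28*t^3 + t^2*(331 - 14*d) + t*(176*d + 72) - 144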